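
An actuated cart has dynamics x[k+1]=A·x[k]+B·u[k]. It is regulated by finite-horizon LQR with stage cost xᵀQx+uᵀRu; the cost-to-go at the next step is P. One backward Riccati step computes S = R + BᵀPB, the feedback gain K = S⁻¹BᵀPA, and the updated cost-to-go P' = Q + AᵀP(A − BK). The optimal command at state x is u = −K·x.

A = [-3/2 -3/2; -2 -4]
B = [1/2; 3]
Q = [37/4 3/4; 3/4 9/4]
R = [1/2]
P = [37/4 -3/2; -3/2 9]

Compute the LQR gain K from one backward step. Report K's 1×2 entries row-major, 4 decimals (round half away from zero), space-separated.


BᵀP = [0.1250 26.2500]
S = R + BᵀPB = [1/2] + [78.8125] = [79.3125]
BᵀPA = [-52.6875 -105.1875]
K = S⁻¹·BᵀPA = [-0.6643 -1.3262]
A−BK = [-1.1678 -0.8369; -0.0071 -0.0213]
AᵀP(A−BK) = [12.8121 9.4362; 9.4362 7.3085]
P' = Q + AᵀP(A−BK) = [22.0621 10.1862; 10.1862 9.5585]
tr(P') = 31.6206

-0.6643 -1.3262


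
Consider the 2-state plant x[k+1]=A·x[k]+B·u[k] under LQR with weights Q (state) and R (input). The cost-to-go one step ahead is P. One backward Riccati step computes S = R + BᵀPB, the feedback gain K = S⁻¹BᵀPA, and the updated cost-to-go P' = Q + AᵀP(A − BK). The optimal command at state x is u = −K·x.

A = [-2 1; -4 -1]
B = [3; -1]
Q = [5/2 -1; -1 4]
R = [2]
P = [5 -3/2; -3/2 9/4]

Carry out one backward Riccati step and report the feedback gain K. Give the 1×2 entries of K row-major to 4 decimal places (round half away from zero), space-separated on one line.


BᵀP = [16.5000 -6.7500]
S = R + BᵀPB = [2] + [56.2500] = [58.2500]
BᵀPA = [-6.0000 23.2500]
K = S⁻¹·BᵀPA = [-0.1030 0.3991]
A−BK = [-1.6910 -0.1974; -4.1030 -0.6009]
AᵀP(A−BK) = [31.3820 4.3948; 4.3948 0.9700]
P' = Q + AᵀP(A−BK) = [33.8820 3.3948; 3.3948 4.9700]
tr(P') = 38.8519

-0.1030 0.3991


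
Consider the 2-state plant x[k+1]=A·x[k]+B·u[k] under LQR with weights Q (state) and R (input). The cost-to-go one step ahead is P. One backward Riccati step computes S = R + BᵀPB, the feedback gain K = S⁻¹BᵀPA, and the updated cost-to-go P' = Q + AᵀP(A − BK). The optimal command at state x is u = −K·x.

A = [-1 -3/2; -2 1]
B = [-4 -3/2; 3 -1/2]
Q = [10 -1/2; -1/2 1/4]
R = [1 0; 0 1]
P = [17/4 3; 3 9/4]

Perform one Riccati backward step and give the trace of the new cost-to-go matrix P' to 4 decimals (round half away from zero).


BᵀP = [-8.0000 -5.2500; -7.8750 -5.6250]
S = R + BᵀPB = [1 0; 0 1] + [16.2500 14.6250; 14.6250 14.6250] = [17.2500 14.6250; 14.6250 15.6250]
BᵀPA = [18.5000 6.7500; 19.1250 6.1875]
K = S⁻¹·BᵀPA = [0.1682 0.2692; 1.0666 0.1441]
A−BK = [1.2727 -0.2072; -1.9714 0.2645]
AᵀP(A−BK) = [1.7402 0.1403; 0.1403 0.1043]
P' = Q + AᵀP(A−BK) = [11.7402 -0.3597; -0.3597 0.3543]
tr(P') = 12.0945

12.0945


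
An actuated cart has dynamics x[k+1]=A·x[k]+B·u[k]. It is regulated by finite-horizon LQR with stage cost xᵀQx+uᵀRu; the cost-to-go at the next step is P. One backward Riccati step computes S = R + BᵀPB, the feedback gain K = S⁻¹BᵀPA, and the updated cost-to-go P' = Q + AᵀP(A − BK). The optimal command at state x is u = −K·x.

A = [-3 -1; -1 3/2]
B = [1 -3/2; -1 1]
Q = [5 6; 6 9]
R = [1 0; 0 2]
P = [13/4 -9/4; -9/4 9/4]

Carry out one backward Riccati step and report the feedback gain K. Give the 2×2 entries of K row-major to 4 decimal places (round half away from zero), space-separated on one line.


BᵀP = [5.5000 -4.5000; -7.1250 5.6250]
S = R + BᵀPB = [1 0; 0 2] + [10.0000 -12.7500; -12.7500 16.3125] = [11.0000 -12.7500; -12.7500 18.3125]
BᵀPA = [-12.0000 -12.2500; 15.7500 15.5625]
K = S⁻¹·BᵀPA = [-0.4871 -0.6664; 0.5209 0.3859]
A−BK = [-1.7315 0.2452; -2.0080 0.4477]
AᵀP(A−BK) = [3.9502 0.1760; 0.1760 0.8943]
P' = Q + AᵀP(A−BK) = [8.9502 6.1760; 6.1760 9.8943]
tr(P') = 18.8445

-0.4871 -0.6664 0.5209 0.3859


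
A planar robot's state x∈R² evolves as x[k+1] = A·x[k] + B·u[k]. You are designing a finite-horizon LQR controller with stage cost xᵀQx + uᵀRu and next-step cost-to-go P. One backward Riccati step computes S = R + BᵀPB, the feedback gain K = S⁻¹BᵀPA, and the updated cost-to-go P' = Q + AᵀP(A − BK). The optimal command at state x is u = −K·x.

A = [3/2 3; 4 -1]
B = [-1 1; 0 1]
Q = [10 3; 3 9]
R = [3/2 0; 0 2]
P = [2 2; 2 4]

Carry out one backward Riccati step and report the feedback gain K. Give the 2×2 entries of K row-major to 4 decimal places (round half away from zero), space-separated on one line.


-0.4615 -0.9231 2.3462 0.1923

BᵀP = [-2.0000 -2.0000; 4.0000 6.0000]
S = R + BᵀPB = [3/2 0; 0 2] + [2.0000 -4.0000; -4.0000 10.0000] = [3.5000 -4.0000; -4.0000 12.0000]
BᵀPA = [-11.0000 -4.0000; 30.0000 6.0000]
K = S⁻¹·BᵀPA = [-0.4615 -0.9231; 2.3462 0.1923]
A−BK = [-1.3077 1.8846; 1.6538 -1.1923]
AᵀP(A−BK) = [17.0385 -1.9231; -1.9231 5.1538]
P' = Q + AᵀP(A−BK) = [27.0385 1.0769; 1.0769 14.1538]
tr(P') = 41.1923


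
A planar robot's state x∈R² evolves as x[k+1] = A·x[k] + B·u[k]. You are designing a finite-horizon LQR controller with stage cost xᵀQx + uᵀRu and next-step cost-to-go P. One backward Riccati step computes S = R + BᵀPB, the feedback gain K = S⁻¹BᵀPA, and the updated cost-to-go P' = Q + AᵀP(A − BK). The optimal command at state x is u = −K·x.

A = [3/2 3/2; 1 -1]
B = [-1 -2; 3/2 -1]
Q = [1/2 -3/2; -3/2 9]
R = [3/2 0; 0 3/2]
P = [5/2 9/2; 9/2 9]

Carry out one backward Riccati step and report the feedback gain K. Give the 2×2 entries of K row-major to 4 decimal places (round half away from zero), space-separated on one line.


BᵀP = [4.2500 9.0000; -9.5000 -18.0000]
S = R + BᵀPB = [3/2 0; 0 3/2] + [9.2500 -17.5000; -17.5000 37.0000] = [10.7500 -17.5000; -17.5000 38.5000]
BᵀPA = [15.3750 -2.6250; -32.2500 3.7500]
K = S⁻¹·BᵀPA = [0.2561 -0.3293; -0.7213 -0.0523]
A−BK = [0.3136 1.0662; -0.1054 -0.5584]
AᵀP(A−BK) = [0.9270 0.0020; 0.0020 0.4567]
P' = Q + AᵀP(A−BK) = [1.4270 -1.4980; -1.4980 9.4567]
tr(P') = 10.8837

0.2561 -0.3293 -0.7213 -0.0523


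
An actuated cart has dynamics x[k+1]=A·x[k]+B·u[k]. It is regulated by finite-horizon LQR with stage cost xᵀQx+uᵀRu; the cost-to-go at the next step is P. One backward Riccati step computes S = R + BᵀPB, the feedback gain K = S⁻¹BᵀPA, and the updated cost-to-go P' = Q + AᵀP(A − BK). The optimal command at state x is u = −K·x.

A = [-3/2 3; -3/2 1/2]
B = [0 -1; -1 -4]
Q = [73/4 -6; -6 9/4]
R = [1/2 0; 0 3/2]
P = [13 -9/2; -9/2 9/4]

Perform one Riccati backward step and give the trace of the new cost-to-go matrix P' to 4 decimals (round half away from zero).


BᵀP = [4.5000 -2.2500; 5.0000 -4.5000]
S = R + BᵀPB = [1/2 0; 0 3/2] + [2.2500 4.5000; 4.5000 13.0000] = [2.7500 4.5000; 4.5000 14.5000]
BᵀPA = [-3.3750 12.3750; -0.7500 12.7500]
K = S⁻¹·BᵀPA = [-2.3217 6.2197; 0.6688 -1.0510]
A−BK = [-0.8312 1.9490; -1.1465 2.5159]
AᵀP(A−BK) = [6.7285 -16.3591; -16.3591 40.4928]
P' = Q + AᵀP(A−BK) = [24.9785 -22.3591; -22.3591 42.7428]
tr(P') = 67.7213

67.7213


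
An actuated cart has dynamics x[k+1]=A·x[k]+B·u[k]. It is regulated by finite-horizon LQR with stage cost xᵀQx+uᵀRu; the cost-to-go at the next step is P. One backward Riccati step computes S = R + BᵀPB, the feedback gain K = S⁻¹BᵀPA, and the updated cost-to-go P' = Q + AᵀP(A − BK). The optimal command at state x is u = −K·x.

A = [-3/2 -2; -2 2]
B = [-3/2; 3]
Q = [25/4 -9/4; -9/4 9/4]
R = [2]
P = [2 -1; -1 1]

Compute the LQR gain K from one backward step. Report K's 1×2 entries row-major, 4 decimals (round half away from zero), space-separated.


0.0000 0.8571

BᵀP = [-6.0000 4.5000]
S = R + BᵀPB = [2] + [22.5000] = [24.5000]
BᵀPA = [0.0000 21.0000]
K = S⁻¹·BᵀPA = [0.0000 0.8571]
A−BK = [-1.5000 -0.7143; -2.0000 -0.5714]
AᵀP(A−BK) = [2.5000 1.0000; 1.0000 2.0000]
P' = Q + AᵀP(A−BK) = [8.7500 -1.2500; -1.2500 4.2500]
tr(P') = 13.0000


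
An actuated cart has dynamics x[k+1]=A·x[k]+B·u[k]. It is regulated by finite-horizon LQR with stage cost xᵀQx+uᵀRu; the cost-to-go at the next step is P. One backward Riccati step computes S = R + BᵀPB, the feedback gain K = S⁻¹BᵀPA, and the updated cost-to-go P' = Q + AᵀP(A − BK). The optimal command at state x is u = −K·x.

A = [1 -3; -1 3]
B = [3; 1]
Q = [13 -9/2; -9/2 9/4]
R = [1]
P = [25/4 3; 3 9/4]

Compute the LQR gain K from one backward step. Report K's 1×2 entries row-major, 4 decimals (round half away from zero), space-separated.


0.1355 -0.4065

BᵀP = [21.7500 11.2500]
S = R + BᵀPB = [1] + [76.5000] = [77.5000]
BᵀPA = [10.5000 -31.5000]
K = S⁻¹·BᵀPA = [0.1355 -0.4065]
A−BK = [0.5935 -1.7806; -1.1355 3.4065]
AᵀP(A−BK) = [1.0774 -3.2323; -3.2323 9.6968]
P' = Q + AᵀP(A−BK) = [14.0774 -7.7323; -7.7323 11.9468]
tr(P') = 26.0242


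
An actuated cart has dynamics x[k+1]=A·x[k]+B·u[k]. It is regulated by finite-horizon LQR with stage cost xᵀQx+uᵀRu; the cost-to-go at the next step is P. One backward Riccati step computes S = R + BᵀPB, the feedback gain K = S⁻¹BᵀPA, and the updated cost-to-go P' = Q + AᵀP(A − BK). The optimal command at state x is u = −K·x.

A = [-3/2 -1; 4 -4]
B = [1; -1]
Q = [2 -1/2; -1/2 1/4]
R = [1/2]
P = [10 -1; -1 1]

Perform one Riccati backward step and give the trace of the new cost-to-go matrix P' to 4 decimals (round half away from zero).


25.6204

BᵀP = [11.0000 -2.0000]
S = R + BᵀPB = [1/2] + [13.0000] = [13.5000]
BᵀPA = [-24.5000 -3.0000]
K = S⁻¹·BᵀPA = [-1.8148 -0.2222]
A−BK = [0.3148 -0.7778; 2.1852 -4.2222]
AᵀP(A−BK) = [6.0370 -8.4444; -8.4444 17.3333]
P' = Q + AᵀP(A−BK) = [8.0370 -8.9444; -8.9444 17.5833]
tr(P') = 25.6204


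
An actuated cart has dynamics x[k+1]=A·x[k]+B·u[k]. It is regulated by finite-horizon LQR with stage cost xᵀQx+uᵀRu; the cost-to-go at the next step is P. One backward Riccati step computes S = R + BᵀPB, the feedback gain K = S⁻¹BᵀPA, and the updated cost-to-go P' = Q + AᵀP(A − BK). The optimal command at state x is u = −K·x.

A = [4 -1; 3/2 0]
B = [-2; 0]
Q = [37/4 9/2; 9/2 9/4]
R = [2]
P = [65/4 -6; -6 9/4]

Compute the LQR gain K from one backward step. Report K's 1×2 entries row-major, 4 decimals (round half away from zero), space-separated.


BᵀP = [-32.5000 12.0000]
S = R + BᵀPB = [2] + [65.0000] = [67.0000]
BᵀPA = [-112.0000 32.5000]
K = S⁻¹·BᵀPA = [-1.6716 0.4851]
A−BK = [0.6567 -0.0299; 1.5000 0.0000]
AᵀP(A−BK) = [5.8386 -1.6716; -1.6716 0.4851]
P' = Q + AᵀP(A−BK) = [15.0886 2.8284; 2.8284 2.7351]
tr(P') = 17.8237

-1.6716 0.4851


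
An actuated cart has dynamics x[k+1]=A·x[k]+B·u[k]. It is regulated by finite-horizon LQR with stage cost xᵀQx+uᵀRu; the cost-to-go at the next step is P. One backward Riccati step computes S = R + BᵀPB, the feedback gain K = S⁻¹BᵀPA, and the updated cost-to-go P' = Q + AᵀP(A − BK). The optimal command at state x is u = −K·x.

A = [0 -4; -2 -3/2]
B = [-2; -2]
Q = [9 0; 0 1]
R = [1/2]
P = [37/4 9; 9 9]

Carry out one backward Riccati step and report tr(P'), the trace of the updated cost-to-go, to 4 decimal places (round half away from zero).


BᵀP = [-36.5000 -36.0000]
S = R + BᵀPB = [1/2] + [145.0000] = [145.5000]
BᵀPA = [72.0000 200.0000]
K = S⁻¹·BᵀPA = [0.4948 1.3746]
A−BK = [0.9897 -1.2509; -1.0103 1.2491]
AᵀP(A−BK) = [0.3711 0.0309; 0.0309 1.3359]
P' = Q + AᵀP(A−BK) = [9.3711 0.0309; 0.0309 2.3359]
tr(P') = 11.7070

11.7070


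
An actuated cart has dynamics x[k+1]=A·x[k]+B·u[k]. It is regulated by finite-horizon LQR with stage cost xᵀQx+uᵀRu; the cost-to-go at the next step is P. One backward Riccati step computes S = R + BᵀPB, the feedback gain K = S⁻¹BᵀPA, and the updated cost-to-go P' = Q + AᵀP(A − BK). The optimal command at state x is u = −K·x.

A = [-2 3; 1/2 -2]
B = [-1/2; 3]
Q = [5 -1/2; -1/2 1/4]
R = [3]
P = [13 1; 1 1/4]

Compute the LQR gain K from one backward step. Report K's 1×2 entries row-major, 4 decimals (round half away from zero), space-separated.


1.2955 -2.0000

BᵀP = [-3.5000 0.2500]
S = R + BᵀPB = [3] + [2.5000] = [5.5000]
BᵀPA = [7.1250 -11.0000]
K = S⁻¹·BᵀPA = [1.2955 -2.0000]
A−BK = [-1.3523 2.0000; -3.3864 4.0000]
AᵀP(A−BK) = [40.8324 -58.5000; -58.5000 84.0000]
P' = Q + AᵀP(A−BK) = [45.8324 -59.0000; -59.0000 84.2500]
tr(P') = 130.0824


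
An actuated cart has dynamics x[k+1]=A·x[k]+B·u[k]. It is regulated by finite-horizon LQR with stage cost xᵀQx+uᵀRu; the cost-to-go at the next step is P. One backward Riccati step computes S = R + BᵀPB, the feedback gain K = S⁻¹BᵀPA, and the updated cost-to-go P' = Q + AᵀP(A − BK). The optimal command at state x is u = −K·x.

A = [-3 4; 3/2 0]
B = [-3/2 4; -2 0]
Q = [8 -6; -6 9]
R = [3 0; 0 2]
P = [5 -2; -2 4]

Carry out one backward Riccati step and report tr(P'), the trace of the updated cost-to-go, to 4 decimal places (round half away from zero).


22.2795

BᵀP = [-3.5000 -5.0000; 20.0000 -8.0000]
S = R + BᵀPB = [3 0; 0 2] + [15.2500 -14.0000; -14.0000 80.0000] = [18.2500 -14.0000; -14.0000 82.0000]
BᵀPA = [3.0000 -14.0000; -72.0000 80.0000]
K = S⁻¹·BᵀPA = [-0.5859 -0.0215; -0.9781 0.9719]
A−BK = [0.0334 0.0800; 0.3281 -0.0431]
AᵀP(A−BK) = [3.3356 -1.9562; -1.9562 1.9439]
P' = Q + AᵀP(A−BK) = [11.3356 -7.9562; -7.9562 10.9439]
tr(P') = 22.2795


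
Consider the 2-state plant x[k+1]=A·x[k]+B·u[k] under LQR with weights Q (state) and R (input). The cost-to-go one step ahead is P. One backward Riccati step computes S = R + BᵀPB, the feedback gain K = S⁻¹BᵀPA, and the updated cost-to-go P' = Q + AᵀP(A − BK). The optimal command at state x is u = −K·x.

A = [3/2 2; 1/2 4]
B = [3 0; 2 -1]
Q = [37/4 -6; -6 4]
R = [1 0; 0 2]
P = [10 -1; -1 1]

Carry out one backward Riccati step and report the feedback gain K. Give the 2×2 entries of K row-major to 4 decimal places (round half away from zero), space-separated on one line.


0.4980 0.6371 0.1673 -0.8790

BᵀP = [28.0000 -1.0000; 1.0000 -1.0000]
S = R + BᵀPB = [1 0; 0 2] + [82.0000 1.0000; 1.0000 1.0000] = [83.0000 1.0000; 1.0000 3.0000]
BᵀPA = [41.5000 52.0000; 1.0000 -2.0000]
K = S⁻¹·BᵀPA = [0.4980 0.6371; 0.1673 -0.8790]
A−BK = [0.0060 0.0887; -0.3286 1.8468]
AᵀP(A−BK) = [0.4163 -0.5605; -0.5605 5.1129]
P' = Q + AᵀP(A−BK) = [9.6663 -6.5605; -6.5605 9.1129]
tr(P') = 18.7792


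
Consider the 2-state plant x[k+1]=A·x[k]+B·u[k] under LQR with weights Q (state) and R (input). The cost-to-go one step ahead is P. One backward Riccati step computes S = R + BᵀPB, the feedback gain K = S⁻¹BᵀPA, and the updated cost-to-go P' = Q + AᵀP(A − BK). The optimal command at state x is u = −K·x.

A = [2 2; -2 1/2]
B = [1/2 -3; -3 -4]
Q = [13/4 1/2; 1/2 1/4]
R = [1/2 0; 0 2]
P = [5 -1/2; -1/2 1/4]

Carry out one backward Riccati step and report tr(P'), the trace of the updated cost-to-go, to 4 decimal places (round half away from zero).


5.4356

BᵀP = [4.0000 -1.0000; -13.0000 0.5000]
S = R + BᵀPB = [1/2 0; 0 2] + [5.0000 -8.0000; -8.0000 37.0000] = [5.5000 -8.0000; -8.0000 39.0000]
BᵀPA = [10.0000 7.5000; -27.0000 -25.7500]
K = S⁻¹·BᵀPA = [1.1561 0.5748; -0.4551 -0.5424]
A−BK = [0.0565 0.0855; -0.3522 0.0548]
AᵀP(A−BK) = [1.1495 0.8588; 0.8588 0.7861]
P' = Q + AᵀP(A−BK) = [4.3995 1.3588; 1.3588 1.0361]
tr(P') = 5.4356


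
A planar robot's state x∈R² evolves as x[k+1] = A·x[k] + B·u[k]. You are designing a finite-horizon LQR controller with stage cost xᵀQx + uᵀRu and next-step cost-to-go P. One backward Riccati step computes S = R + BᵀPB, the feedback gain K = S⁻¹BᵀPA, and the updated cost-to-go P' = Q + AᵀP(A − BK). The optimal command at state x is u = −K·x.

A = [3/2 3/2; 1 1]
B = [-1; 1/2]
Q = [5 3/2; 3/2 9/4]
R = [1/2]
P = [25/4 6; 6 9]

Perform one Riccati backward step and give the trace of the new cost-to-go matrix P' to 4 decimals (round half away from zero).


62.2813

BᵀP = [-3.2500 -1.5000]
S = R + BᵀPB = [1/2] + [2.5000] = [3.0000]
BᵀPA = [-6.3750 -6.3750]
K = S⁻¹·BᵀPA = [-2.1250 -2.1250]
A−BK = [-0.6250 -0.6250; 2.0625 2.0625]
AᵀP(A−BK) = [27.5156 27.5156; 27.5156 27.5156]
P' = Q + AᵀP(A−BK) = [32.5156 29.0156; 29.0156 29.7656]
tr(P') = 62.2813


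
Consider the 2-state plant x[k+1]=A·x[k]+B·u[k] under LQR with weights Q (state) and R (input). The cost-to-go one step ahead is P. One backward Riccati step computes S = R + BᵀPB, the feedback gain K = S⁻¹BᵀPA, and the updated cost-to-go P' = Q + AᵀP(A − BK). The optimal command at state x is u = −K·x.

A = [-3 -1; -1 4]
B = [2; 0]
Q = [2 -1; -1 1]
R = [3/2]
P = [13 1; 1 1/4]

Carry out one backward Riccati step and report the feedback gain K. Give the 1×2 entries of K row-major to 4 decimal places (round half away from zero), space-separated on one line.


-1.4953 -0.3364

BᵀP = [26.0000 2.0000]
S = R + BᵀPB = [3/2] + [52.0000] = [53.5000]
BᵀPA = [-80.0000 -18.0000]
K = S⁻¹·BᵀPA = [-1.4953 -0.3364]
A−BK = [-0.0093 -0.3271; -1.0000 4.0000]
AᵀP(A−BK) = [3.6238 0.0841; 0.0841 2.9439]
P' = Q + AᵀP(A−BK) = [5.6238 -0.9159; -0.9159 3.9439]
tr(P') = 9.5678


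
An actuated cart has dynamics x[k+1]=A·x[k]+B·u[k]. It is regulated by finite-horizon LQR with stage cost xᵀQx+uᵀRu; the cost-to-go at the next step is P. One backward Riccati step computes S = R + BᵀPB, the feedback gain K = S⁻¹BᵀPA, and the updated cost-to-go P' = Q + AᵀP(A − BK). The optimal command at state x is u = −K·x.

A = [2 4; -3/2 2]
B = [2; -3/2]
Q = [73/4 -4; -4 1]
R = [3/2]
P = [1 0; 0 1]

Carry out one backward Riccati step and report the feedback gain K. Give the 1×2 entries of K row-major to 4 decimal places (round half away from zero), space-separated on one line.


0.8065 0.6452

BᵀP = [2.0000 -1.5000]
S = R + BᵀPB = [3/2] + [6.2500] = [7.7500]
BᵀPA = [6.2500 5.0000]
K = S⁻¹·BᵀPA = [0.8065 0.6452]
A−BK = [0.3871 2.7097; -0.2903 2.9677]
AᵀP(A−BK) = [1.2097 0.9677; 0.9677 16.7742]
P' = Q + AᵀP(A−BK) = [19.4597 -3.0323; -3.0323 17.7742]
tr(P') = 37.2339


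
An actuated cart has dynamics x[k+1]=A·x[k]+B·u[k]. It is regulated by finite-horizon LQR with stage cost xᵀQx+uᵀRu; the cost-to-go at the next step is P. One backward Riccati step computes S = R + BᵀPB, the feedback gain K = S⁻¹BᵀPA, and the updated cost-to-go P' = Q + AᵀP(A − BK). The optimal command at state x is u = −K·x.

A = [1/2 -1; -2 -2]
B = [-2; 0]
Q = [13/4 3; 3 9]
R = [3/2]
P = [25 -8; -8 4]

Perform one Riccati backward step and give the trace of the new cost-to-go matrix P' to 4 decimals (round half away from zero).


24.2980

BᵀP = [-50.0000 16.0000]
S = R + BᵀPB = [3/2] + [100.0000] = [101.5000]
BᵀPA = [-57.0000 18.0000]
K = S⁻¹·BᵀPA = [-0.5616 0.1773]
A−BK = [-0.6232 -0.6453; -2.0000 -2.0000]
AᵀP(A−BK) = [6.2401 5.6084; 5.6084 5.8079]
P' = Q + AᵀP(A−BK) = [9.4901 8.6084; 8.6084 14.8079]
tr(P') = 24.2980


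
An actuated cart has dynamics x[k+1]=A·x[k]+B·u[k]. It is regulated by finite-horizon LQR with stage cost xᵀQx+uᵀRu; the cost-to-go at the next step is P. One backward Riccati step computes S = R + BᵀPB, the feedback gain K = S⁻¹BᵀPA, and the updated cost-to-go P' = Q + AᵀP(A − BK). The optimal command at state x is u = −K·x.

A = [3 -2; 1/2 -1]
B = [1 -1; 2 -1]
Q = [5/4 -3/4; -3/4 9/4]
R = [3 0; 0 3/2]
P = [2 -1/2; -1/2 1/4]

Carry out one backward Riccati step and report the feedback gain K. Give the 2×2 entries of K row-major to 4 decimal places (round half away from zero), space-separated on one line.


BᵀP = [1.0000 0.0000; -1.5000 0.2500]
S = R + BᵀPB = [3 0; 0 3/2] + [1.0000 -1.0000; -1.0000 1.2500] = [4.0000 -1.0000; -1.0000 2.7500]
BᵀPA = [3.0000 -2.0000; -4.3750 2.7500]
K = S⁻¹·BᵀPA = [0.3875 -0.2750; -1.4500 0.9000]
A−BK = [1.1625 -0.8250; -1.7250 0.4500]
AᵀP(A−BK) = [9.0563 -5.3625; -5.3625 3.2250]
P' = Q + AᵀP(A−BK) = [10.3063 -6.1125; -6.1125 5.4750]
tr(P') = 15.7813

0.3875 -0.2750 -1.4500 0.9000


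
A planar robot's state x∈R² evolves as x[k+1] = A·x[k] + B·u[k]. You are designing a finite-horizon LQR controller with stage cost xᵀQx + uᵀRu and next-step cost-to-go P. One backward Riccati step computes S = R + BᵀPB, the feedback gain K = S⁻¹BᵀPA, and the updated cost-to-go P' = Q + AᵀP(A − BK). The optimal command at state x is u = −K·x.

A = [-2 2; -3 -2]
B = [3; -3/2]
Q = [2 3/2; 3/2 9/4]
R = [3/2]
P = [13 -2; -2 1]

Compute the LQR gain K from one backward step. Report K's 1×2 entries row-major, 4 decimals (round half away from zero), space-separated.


-0.4432 0.7135

BᵀP = [42.0000 -7.5000]
S = R + BᵀPB = [3/2] + [137.2500] = [138.7500]
BᵀPA = [-61.5000 99.0000]
K = S⁻¹·BᵀPA = [-0.4432 0.7135]
A−BK = [-0.6703 -0.1405; -3.6649 -0.9297]
AᵀP(A−BK) = [9.7405 1.8811; 1.8811 1.3622]
P' = Q + AᵀP(A−BK) = [11.7405 3.3811; 3.3811 3.6122]
tr(P') = 15.3527


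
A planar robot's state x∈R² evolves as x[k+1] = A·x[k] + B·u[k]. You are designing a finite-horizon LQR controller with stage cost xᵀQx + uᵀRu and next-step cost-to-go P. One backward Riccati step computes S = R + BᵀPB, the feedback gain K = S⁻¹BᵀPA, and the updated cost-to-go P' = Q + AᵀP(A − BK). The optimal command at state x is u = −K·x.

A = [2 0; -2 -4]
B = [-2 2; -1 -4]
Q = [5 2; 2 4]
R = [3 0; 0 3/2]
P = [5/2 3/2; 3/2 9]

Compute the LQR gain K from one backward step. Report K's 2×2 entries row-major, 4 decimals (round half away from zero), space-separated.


-0.3230 0.6886 0.5726 0.8205

BᵀP = [-6.5000 -12.0000; -1.0000 -33.0000]
S = R + BᵀPB = [3 0; 0 3/2] + [25.0000 35.0000; 35.0000 130.0000] = [28.0000 35.0000; 35.0000 131.5000]
BᵀPA = [11.0000 48.0000; 64.0000 132.0000]
K = S⁻¹·BᵀPA = [-0.3230 0.6886; 0.5726 0.8205]
A−BK = [0.2088 -0.2637; -0.0324 -0.0293]
AᵀP(A−BK) = [0.9029 -0.0879; -0.0879 2.6374]
P' = Q + AᵀP(A−BK) = [5.9029 1.9121; 1.9121 6.6374]
tr(P') = 12.5403


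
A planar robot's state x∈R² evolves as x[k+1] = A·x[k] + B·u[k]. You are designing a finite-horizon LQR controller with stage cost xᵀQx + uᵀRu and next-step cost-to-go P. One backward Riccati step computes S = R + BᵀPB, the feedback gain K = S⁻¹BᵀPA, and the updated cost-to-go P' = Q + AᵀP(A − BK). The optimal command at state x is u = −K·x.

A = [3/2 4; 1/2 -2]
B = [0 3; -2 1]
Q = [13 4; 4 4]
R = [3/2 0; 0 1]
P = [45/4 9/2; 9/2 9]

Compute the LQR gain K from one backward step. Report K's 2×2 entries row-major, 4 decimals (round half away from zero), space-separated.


BᵀP = [-9.0000 -18.0000; 38.2500 22.5000]
S = R + BᵀPB = [3/2 0; 0 1] + [36.0000 -45.0000; -45.0000 137.2500] = [37.5000 -45.0000; -45.0000 138.2500]
BᵀPA = [-22.5000 0.0000; 68.6250 108.0000]
K = S⁻¹·BᵀPA = [-0.0071 1.5383; 0.4941 1.2819]
A−BK = [0.0178 0.1543; -0.0083 -0.2053]
AᵀP(A−BK) = [0.2470 0.6409; 0.6409 5.5549]
P' = Q + AᵀP(A−BK) = [13.2470 4.6409; 4.6409 9.5549]
tr(P') = 22.8019

-0.0071 1.5383 0.4941 1.2819


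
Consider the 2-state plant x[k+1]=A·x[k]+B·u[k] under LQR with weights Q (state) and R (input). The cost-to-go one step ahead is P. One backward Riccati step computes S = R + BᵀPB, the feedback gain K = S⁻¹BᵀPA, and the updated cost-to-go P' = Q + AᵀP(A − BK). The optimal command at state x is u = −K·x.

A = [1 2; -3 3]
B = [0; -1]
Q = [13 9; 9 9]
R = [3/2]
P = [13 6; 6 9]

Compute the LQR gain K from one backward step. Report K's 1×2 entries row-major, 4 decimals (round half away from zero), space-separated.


2.0000 -3.7143

BᵀP = [-6.0000 -9.0000]
S = R + BᵀPB = [3/2] + [9.0000] = [10.5000]
BᵀPA = [21.0000 -39.0000]
K = S⁻¹·BᵀPA = [2.0000 -3.7143]
A−BK = [1.0000 2.0000; -1.0000 -0.7143]
AᵀP(A−BK) = [16.0000 5.0000; 5.0000 60.1429]
P' = Q + AᵀP(A−BK) = [29.0000 14.0000; 14.0000 69.1429]
tr(P') = 98.1429


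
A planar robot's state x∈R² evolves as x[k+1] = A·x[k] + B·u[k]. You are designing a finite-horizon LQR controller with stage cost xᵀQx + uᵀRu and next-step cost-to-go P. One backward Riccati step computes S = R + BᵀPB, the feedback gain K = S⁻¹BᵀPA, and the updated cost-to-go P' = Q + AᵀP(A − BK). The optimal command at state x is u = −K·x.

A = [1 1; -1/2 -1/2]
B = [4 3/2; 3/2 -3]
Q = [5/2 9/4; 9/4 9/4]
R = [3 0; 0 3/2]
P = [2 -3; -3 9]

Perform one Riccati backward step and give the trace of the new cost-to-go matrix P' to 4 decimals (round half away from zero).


BᵀP = [3.5000 1.5000; 12.0000 -31.5000]
S = R + BᵀPB = [3 0; 0 3/2] + [16.2500 0.7500; 0.7500 112.5000] = [19.2500 0.7500; 0.7500 114.0000]
BᵀPA = [2.7500 2.7500; 27.7500 27.7500]
K = S⁻¹·BᵀPA = [0.1334 0.1334; 0.2425 0.2425]
A−BK = [0.1026 0.1026; 0.0275 0.0275]
AᵀP(A−BK) = [0.1526 0.1526; 0.1526 0.1526]
P' = Q + AᵀP(A−BK) = [2.6526 2.4026; 2.4026 2.4026]
tr(P') = 5.0551

5.0551


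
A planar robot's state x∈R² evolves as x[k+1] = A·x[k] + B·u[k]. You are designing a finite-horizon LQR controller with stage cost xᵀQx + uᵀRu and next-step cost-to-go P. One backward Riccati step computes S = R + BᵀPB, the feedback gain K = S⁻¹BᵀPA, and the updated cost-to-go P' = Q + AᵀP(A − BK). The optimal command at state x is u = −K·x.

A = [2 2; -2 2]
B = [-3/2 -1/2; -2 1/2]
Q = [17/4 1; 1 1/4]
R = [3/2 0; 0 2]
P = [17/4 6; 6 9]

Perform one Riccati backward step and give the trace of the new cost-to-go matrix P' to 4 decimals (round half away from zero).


7.7078

BᵀP = [-18.3750 -27.0000; 0.8750 1.5000]
S = R + BᵀPB = [3/2 0; 0 2] + [81.5625 -4.3125; -4.3125 0.3125] = [83.0625 -4.3125; -4.3125 2.3125]
BᵀPA = [17.2500 -90.7500; -1.2500 4.7500]
K = S⁻¹·BᵀPA = [0.1989 -1.0916; -0.1697 0.0184]
A−BK = [2.2135 0.3718; -1.5174 -0.1924]
AᵀP(A−BK) = [1.3575 -0.1470; -0.1470 1.8503]
P' = Q + AᵀP(A−BK) = [5.6075 0.8530; 0.8530 2.1003]
tr(P') = 7.7078


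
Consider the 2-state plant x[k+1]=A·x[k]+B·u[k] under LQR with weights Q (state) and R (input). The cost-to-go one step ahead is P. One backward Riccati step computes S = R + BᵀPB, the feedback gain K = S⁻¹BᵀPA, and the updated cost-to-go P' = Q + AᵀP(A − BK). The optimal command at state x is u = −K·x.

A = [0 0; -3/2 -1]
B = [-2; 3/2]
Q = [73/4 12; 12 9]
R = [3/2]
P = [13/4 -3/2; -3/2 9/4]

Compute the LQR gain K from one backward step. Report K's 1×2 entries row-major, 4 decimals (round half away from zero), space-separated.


-0.3348 -0.2232

BᵀP = [-8.7500 6.3750]
S = R + BᵀPB = [3/2] + [27.0625] = [28.5625]
BᵀPA = [-9.5625 -6.3750]
K = S⁻¹·BᵀPA = [-0.3348 -0.2232]
A−BK = [-0.6696 -0.4464; -0.9978 -0.6652]
AᵀP(A−BK) = [1.8611 1.2407; 1.2407 0.8271]
P' = Q + AᵀP(A−BK) = [20.1111 13.2407; 13.2407 9.8271]
tr(P') = 29.9382


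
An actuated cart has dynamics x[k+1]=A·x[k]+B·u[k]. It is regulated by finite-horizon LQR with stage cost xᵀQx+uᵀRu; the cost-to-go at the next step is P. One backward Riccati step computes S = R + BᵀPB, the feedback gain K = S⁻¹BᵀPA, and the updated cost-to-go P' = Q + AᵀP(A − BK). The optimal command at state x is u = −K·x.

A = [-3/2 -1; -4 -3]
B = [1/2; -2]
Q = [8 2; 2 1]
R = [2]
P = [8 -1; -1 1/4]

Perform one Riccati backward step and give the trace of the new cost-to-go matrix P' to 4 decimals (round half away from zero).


BᵀP = [6.0000 -1.0000]
S = R + BᵀPB = [2] + [5.0000] = [7.0000]
BᵀPA = [-5.0000 -3.0000]
K = S⁻¹·BᵀPA = [-0.7143 -0.4286]
A−BK = [-1.1429 -0.7857; -5.4286 -3.8571]
AᵀP(A−BK) = [6.4286 4.3571; 4.3571 2.9643]
P' = Q + AᵀP(A−BK) = [14.4286 6.3571; 6.3571 3.9643]
tr(P') = 18.3929

18.3929


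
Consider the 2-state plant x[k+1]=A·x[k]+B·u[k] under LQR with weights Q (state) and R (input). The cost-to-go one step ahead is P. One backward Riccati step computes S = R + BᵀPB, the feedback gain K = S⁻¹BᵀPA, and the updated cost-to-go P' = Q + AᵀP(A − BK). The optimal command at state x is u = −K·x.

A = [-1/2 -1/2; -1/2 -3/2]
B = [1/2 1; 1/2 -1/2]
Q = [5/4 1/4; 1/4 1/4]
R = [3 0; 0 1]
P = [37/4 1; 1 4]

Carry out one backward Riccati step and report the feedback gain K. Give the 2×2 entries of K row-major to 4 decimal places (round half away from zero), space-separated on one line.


-0.4390 -0.9772 -0.2121 0.0889

BᵀP = [5.1250 2.5000; 8.7500 -1.0000]
S = R + BᵀPB = [3 0; 0 1] + [3.8125 3.8750; 3.8750 9.2500] = [6.8125 3.8750; 3.8750 10.2500]
BᵀPA = [-3.8125 -6.3125; -3.8750 -2.8750]
K = S⁻¹·BᵀPA = [-0.4390 -0.9772; -0.2121 0.0889]
A−BK = [-0.0684 -0.1003; -0.3865 -0.9669]
AᵀP(A−BK) = [1.3170 2.9316; 2.9316 6.8997]
P' = Q + AᵀP(A−BK) = [2.5670 3.1816; 3.1816 7.1497]
tr(P') = 9.7166


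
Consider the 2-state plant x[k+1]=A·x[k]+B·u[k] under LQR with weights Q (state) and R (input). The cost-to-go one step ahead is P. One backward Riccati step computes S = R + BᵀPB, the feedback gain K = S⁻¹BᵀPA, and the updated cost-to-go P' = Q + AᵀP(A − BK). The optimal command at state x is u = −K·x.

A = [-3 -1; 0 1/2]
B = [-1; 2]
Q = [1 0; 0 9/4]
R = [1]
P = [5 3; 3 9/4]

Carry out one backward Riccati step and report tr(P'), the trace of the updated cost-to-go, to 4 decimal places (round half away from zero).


47.7917

BᵀP = [1.0000 1.5000]
S = R + BᵀPB = [1] + [2.0000] = [3.0000]
BᵀPA = [-3.0000 -0.2500]
K = S⁻¹·BᵀPA = [-1.0000 -0.0833]
A−BK = [-4.0000 -1.0833; 2.0000 0.6667]
AᵀP(A−BK) = [42.0000 10.2500; 10.2500 2.5417]
P' = Q + AᵀP(A−BK) = [43.0000 10.2500; 10.2500 4.7917]
tr(P') = 47.7917


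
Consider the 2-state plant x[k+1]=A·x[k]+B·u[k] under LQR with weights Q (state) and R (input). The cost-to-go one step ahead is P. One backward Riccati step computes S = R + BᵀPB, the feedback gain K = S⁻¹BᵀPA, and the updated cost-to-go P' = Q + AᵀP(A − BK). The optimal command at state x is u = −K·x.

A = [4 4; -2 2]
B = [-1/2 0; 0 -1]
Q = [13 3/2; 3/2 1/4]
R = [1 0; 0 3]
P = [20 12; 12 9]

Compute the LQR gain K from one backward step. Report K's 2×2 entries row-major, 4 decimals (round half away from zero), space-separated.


BᵀP = [-10.0000 -6.0000; -12.0000 -9.0000]
S = R + BᵀPB = [1 0; 0 3] + [5.0000 6.0000; 6.0000 9.0000] = [6.0000 6.0000; 6.0000 12.0000]
BᵀPA = [-28.0000 -52.0000; -30.0000 -66.0000]
K = S⁻¹·BᵀPA = [-4.3333 -6.3333; -0.3333 -2.3333]
A−BK = [1.8333 0.8333; -2.3333 -0.3333]
AᵀP(A−BK) = [32.6667 36.6667; 36.6667 64.6667]
P' = Q + AᵀP(A−BK) = [45.6667 38.1667; 38.1667 64.9167]
tr(P') = 110.5833

-4.3333 -6.3333 -0.3333 -2.3333


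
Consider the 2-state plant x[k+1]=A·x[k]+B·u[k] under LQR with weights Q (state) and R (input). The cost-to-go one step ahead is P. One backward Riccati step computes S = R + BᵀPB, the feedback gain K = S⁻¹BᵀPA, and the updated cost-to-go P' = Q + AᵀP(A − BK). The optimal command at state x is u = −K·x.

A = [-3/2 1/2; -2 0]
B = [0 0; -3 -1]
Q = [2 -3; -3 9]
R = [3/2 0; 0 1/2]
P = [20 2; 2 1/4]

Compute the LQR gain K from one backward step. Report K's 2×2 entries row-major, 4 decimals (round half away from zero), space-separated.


BᵀP = [-6.0000 -0.7500; -2.0000 -0.2500]
S = R + BᵀPB = [3/2 0; 0 1/2] + [2.2500 0.7500; 0.7500 0.2500] = [3.7500 0.7500; 0.7500 0.7500]
BᵀPA = [10.5000 -3.0000; 3.5000 -1.0000]
K = S⁻¹·BᵀPA = [2.3333 -0.6667; 2.3333 -0.6667]
A−BK = [-1.5000 0.5000; 7.3333 -2.6667]
AᵀP(A−BK) = [25.3333 -7.6667; -7.6667 2.3333]
P' = Q + AᵀP(A−BK) = [27.3333 -10.6667; -10.6667 11.3333]
tr(P') = 38.6667

2.3333 -0.6667 2.3333 -0.6667


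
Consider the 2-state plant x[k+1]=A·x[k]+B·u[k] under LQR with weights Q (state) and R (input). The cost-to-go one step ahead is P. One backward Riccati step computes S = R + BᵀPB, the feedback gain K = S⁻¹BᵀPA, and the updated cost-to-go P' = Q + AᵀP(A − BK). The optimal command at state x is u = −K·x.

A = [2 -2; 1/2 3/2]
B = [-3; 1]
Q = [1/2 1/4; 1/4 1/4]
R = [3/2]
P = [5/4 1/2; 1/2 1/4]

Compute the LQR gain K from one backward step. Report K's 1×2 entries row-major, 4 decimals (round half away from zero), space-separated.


BᵀP = [-3.2500 -1.2500]
S = R + BᵀPB = [3/2] + [8.5000] = [10.0000]
BᵀPA = [-7.1250 4.6250]
K = S⁻¹·BᵀPA = [-0.7125 0.4625]
A−BK = [-0.1375 -0.6125; 1.2125 1.0375]
AᵀP(A−BK) = [0.9859 -0.5172; -0.5172 0.4234]
P' = Q + AᵀP(A−BK) = [1.4859 -0.2672; -0.2672 0.6734]
tr(P') = 2.1594

-0.7125 0.4625


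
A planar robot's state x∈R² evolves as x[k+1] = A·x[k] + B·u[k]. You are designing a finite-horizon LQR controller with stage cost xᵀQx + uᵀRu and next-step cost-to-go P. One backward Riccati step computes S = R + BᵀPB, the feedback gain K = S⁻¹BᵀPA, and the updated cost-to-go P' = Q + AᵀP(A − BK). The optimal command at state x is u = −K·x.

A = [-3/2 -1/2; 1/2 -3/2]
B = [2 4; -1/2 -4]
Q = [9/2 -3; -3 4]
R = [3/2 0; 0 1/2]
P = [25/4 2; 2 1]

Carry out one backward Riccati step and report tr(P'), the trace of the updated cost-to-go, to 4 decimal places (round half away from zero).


BᵀP = [11.5000 3.5000; 17.0000 4.0000]
S = R + BᵀPB = [3/2 0; 0 1/2] + [21.2500 32.0000; 32.0000 52.0000] = [22.7500 32.0000; 32.0000 52.5000]
BᵀPA = [-15.5000 -11.0000; -23.5000 -14.5000]
K = S⁻¹·BᵀPA = [-0.3624 -0.6662; -0.2267 0.1299]
A−BK = [0.1317 0.3129; -0.5880 -1.3136]
AᵀP(A−BK) = [0.3672 0.6635; 0.6635 1.3675]
P' = Q + AᵀP(A−BK) = [4.8672 -2.3365; -2.3365 5.3675]
tr(P') = 10.2347

10.2347


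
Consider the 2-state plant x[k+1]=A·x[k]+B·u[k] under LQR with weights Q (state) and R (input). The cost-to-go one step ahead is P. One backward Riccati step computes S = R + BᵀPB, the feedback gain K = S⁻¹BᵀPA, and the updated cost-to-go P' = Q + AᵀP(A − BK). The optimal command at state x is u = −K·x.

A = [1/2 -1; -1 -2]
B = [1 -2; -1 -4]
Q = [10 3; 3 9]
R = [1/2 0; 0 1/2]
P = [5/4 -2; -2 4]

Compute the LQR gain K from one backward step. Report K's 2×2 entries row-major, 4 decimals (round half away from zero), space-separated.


BᵀP = [3.2500 -6.0000; 5.5000 -12.0000]
S = R + BᵀPB = [1/2 0; 0 1/2] + [9.2500 17.5000; 17.5000 37.0000] = [9.7500 17.5000; 17.5000 37.5000]
BᵀPA = [7.6250 8.7500; 14.7500 18.5000]
K = S⁻¹·BᵀPA = [0.4684 0.0737; 0.1747 0.4589]
A−BK = [0.3811 -0.1558; 0.1674 -0.0905]
AᵀP(A−BK) = [0.1634 0.0437; 0.0437 0.1147]
P' = Q + AᵀP(A−BK) = [10.1634 3.0437; 3.0437 9.1147]
tr(P') = 19.2782

0.4684 0.0737 0.1747 0.4589


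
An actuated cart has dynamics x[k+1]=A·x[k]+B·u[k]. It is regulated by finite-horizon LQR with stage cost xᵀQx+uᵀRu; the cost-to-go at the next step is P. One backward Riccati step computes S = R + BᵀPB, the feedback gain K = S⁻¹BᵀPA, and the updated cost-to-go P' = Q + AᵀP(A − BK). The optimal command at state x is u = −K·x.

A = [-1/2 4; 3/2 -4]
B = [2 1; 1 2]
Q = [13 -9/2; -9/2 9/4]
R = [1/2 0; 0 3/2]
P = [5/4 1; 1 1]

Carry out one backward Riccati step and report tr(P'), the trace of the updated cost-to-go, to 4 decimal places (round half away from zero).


18.8377

BᵀP = [3.5000 3.0000; 3.2500 3.0000]
S = R + BᵀPB = [1/2 0; 0 3/2] + [10.0000 9.5000; 9.5000 9.2500] = [10.5000 9.5000; 9.5000 10.7500]
BᵀPA = [2.7500 2.0000; 2.8750 1.0000]
K = S⁻¹·BᵀPA = [0.0994 0.5304; 0.1796 -0.3757]
A−BK = [-0.8785 3.3149; 1.0414 -3.7790]
AᵀP(A−BK) = [0.2728 -0.8785; -0.8785 3.3149]
P' = Q + AᵀP(A−BK) = [13.2728 -5.3785; -5.3785 5.5649]
tr(P') = 18.8377


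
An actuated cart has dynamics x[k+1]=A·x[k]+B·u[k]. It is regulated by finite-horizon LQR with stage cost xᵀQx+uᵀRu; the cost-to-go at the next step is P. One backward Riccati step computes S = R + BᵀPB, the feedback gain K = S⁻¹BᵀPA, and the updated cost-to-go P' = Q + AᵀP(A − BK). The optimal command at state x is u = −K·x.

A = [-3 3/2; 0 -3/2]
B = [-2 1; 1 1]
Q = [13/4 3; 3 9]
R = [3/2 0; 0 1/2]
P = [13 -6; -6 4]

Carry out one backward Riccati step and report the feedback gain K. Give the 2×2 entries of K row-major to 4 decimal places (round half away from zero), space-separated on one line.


0.9987 -0.9363 -0.9129 -0.2692

BᵀP = [-32.0000 16.0000; 7.0000 -2.0000]
S = R + BᵀPB = [3/2 0; 0 1/2] + [80.0000 -16.0000; -16.0000 5.0000] = [81.5000 -16.0000; -16.0000 5.5000]
BᵀPA = [96.0000 -72.0000; -21.0000 13.5000]
K = S⁻¹·BᵀPA = [0.9987 -0.9363; -0.9129 -0.2692]
A−BK = [-0.0897 -0.1034; -0.0858 -0.2945]
AᵀP(A−BK) = [1.9545 -1.2698; -1.2698 1.4717]
P' = Q + AᵀP(A−BK) = [5.2045 1.7302; 1.7302 10.4717]
tr(P') = 15.6762


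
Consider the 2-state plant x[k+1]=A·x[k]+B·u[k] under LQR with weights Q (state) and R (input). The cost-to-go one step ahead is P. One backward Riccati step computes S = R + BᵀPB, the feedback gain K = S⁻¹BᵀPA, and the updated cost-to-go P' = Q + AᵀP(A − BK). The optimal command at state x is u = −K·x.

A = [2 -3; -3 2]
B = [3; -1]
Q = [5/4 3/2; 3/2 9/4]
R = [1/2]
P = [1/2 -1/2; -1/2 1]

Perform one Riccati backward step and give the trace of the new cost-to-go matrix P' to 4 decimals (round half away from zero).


6.8611

BᵀP = [2.0000 -2.5000]
S = R + BᵀPB = [1/2] + [8.5000] = [9.0000]
BᵀPA = [11.5000 -11.0000]
K = S⁻¹·BᵀPA = [1.2778 -1.2222]
A−BK = [-1.8333 0.6667; -1.7222 0.7778]
AᵀP(A−BK) = [2.3056 -1.4444; -1.4444 1.0556]
P' = Q + AᵀP(A−BK) = [3.5556 0.0556; 0.0556 3.3056]
tr(P') = 6.8611


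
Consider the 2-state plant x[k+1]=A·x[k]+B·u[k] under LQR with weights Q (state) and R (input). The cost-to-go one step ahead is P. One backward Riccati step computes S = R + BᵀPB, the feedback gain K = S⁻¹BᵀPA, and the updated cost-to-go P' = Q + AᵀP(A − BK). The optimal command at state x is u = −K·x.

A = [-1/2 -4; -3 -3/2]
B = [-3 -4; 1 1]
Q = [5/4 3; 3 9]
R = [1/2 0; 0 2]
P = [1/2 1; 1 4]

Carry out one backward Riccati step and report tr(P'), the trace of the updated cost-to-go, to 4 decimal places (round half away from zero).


68.1667

BᵀP = [-0.5000 1.0000; -1.0000 0.0000]
S = R + BᵀPB = [1/2 0; 0 2] + [2.5000 3.0000; 3.0000 4.0000] = [3.0000 3.0000; 3.0000 6.0000]
BᵀPA = [-2.7500 0.5000; 0.5000 4.0000]
K = S⁻¹·BᵀPA = [-2.0000 -1.0000; 1.0833 1.1667]
A−BK = [-2.1667 -2.3333; -2.0833 -1.6667]
AᵀP(A−BK) = [33.0833 28.4167; 28.4167 24.8333]
P' = Q + AᵀP(A−BK) = [34.3333 31.4167; 31.4167 33.8333]
tr(P') = 68.1667


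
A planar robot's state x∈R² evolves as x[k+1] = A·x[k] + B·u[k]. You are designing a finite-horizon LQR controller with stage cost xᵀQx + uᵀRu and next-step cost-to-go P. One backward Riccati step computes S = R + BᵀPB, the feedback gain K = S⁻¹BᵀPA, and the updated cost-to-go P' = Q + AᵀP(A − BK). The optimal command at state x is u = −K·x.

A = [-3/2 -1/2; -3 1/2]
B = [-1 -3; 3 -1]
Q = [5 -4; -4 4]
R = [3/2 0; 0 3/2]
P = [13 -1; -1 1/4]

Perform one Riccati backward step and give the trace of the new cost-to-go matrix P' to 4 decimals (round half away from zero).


BᵀP = [-16.0000 1.7500; -38.0000 2.7500]
S = R + BᵀPB = [3/2 0; 0 3/2] + [21.2500 46.2500; 46.2500 111.2500] = [22.7500 46.2500; 46.2500 112.7500]
BᵀPA = [18.7500 8.8750; 48.7500 20.3750]
K = S⁻¹·BᵀPA = [-0.3301 0.1369; 0.5678 0.1246]
A−BK = [-0.1268 0.0106; -1.4419 0.2139]
AᵀP(A−BK) = [1.0101 -0.0139; -0.0139 0.0597]
P' = Q + AᵀP(A−BK) = [6.0101 -4.0139; -4.0139 4.0597]
tr(P') = 10.0699

10.0699


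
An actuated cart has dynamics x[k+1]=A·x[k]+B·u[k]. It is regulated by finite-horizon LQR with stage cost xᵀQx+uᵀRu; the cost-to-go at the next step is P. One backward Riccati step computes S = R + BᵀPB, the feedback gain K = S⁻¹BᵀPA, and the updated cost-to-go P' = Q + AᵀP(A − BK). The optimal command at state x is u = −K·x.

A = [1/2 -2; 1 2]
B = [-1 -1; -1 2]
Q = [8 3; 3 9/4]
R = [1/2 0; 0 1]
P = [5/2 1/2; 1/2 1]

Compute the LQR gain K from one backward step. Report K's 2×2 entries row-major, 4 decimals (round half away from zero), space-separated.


-0.6000 0.6000 0.1364 1.0909

BᵀP = [-3.0000 -1.5000; -1.5000 1.5000]
S = R + BᵀPB = [1/2 0; 0 1] + [4.5000 0.0000; 0.0000 4.5000] = [5.0000 0.0000; 0.0000 5.5000]
BᵀPA = [-3.0000 3.0000; 0.7500 6.0000]
K = S⁻¹·BᵀPA = [-0.6000 0.6000; 0.1364 1.0909]
A−BK = [0.0364 -0.3091; 0.1273 0.4182]
AᵀP(A−BK) = [0.2227 -0.0182; -0.0182 1.6545]
P' = Q + AᵀP(A−BK) = [8.2227 2.9818; 2.9818 3.9045]
tr(P') = 12.1273
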